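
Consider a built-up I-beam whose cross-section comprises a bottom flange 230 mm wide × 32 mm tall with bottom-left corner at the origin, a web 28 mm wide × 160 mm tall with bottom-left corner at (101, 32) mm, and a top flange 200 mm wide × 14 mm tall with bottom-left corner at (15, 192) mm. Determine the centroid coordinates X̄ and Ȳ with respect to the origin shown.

X̄ = 115.00 mm, Ȳ = 80.38 mm

bottom flange: A = 230 × 32 = 7360.00, centroid at (115.00, 16.00).
web: A = 28 × 160 = 4480.00, centroid at (115.00, 112.00).
top flange: A = 200 × 14 = 2800.00, centroid at (115.00, 199.00).
ΣA = 14640.00 mm²
ΣAX̄ = (7360.00)(115.00) + (4480.00)(115.00) + (2800.00)(115.00) = 1683600.00 mm³
ΣAȲ = (7360.00)(16.00) + (4480.00)(112.00) + (2800.00)(199.00) = 1176720.00 mm³
X̄ = 1683600.00 / 14640.00 = 115.00 mm
Ȳ = 1176720.00 / 14640.00 = 80.38 mm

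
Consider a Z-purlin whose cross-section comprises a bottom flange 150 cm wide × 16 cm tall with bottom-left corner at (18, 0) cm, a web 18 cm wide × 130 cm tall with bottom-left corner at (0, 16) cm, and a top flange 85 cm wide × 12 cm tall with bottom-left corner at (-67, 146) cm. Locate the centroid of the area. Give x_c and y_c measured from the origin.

Part | A | x̄ᵢ | ȳᵢ | A·x̄ᵢ | A·ȳᵢ
bottom flange | 2400.00 | 93.00 | 8.00 | 223200.00 | 19200.00
web | 2340.00 | 9.00 | 81.00 | 21060.00 | 189540.00
top flange | 1020.00 | -24.50 | 152.00 | -24990.00 | 155040.00
Σ | 5760.00 |  |  | 219270.00 | 363780.00
x_c = 219270.00 / 5760.00 = 38.07 cm
y_c = 363780.00 / 5760.00 = 63.16 cm

x_c = 38.07 cm, y_c = 63.16 cm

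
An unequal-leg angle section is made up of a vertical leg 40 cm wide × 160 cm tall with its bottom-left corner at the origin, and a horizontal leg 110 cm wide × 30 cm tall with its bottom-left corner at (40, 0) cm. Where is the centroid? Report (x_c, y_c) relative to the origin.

x_c = 45.52 cm, y_c = 57.89 cm

vertical leg: A = 40 × 160 = 6400.00, centroid at (20.00, 80.00).
horizontal leg: A = 110 × 30 = 3300.00, centroid at (95.00, 15.00).
ΣA = 9700.00 cm²
ΣAx_c = (6400.00)(20.00) + (3300.00)(95.00) = 441500.00 cm³
ΣAy_c = (6400.00)(80.00) + (3300.00)(15.00) = 561500.00 cm³
x_c = 441500.00 / 9700.00 = 45.52 cm
y_c = 561500.00 / 9700.00 = 57.89 cm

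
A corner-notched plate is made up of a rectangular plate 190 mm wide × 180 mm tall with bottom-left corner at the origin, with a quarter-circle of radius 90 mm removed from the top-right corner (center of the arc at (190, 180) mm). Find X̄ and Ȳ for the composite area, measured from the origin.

X̄ = 82.02 mm, Ȳ = 78.16 mm

Part | A | x̄ᵢ | ȳᵢ | A·x̄ᵢ | A·ȳᵢ
plate | 34200.00 | 95.00 | 90.00 | 3249000.00 | 3078000.00
removed quarter-circle | -6361.73 | 151.80 | 141.80 | -965727.77 | -902110.52
Σ | 27838.27 |  |  | 2283272.23 | 2175889.48
X̄ = 2283272.23 / 27838.27 = 82.02 mm
Ȳ = 2175889.48 / 27838.27 = 78.16 mm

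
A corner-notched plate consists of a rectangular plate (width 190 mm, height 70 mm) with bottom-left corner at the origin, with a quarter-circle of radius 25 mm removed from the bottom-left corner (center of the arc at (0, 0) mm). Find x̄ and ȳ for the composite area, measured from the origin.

x̄ = 98.23 mm, ȳ = 35.93 mm

plate: A = 190 × 70 = 13300.00, centroid at (95.00, 35.00).
removed quarter-circle: A = −¼π·25² = -490.87, centroid at (10.61, 10.61).
ΣA = 12809.13 mm², ΣAx̄ = 1258291.67 mm³, ΣAȳ = 460291.67 mm³.
x̄ = 1258291.67/12809.13 = 98.23 mm; ȳ = 460291.67/12809.13 = 35.93 mm.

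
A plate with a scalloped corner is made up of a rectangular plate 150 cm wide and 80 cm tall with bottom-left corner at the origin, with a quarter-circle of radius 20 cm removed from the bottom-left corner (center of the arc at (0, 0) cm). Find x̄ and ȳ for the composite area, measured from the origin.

plate: A = 150 × 80 = 12000.00, centroid at (75.00, 40.00).
removed quarter-circle: A = −¼π·20² = -314.16, centroid at (8.49, 8.49).
ΣA = 11685.84 cm²
ΣAx̄ = (12000.00)(75.00) + (-314.16)(8.49) = 897333.33 cm³
ΣAȳ = (12000.00)(40.00) + (-314.16)(8.49) = 477333.33 cm³
x̄ = 897333.33 / 11685.84 = 76.79 cm
ȳ = 477333.33 / 11685.84 = 40.85 cm

x̄ = 76.79 cm, ȳ = 40.85 cm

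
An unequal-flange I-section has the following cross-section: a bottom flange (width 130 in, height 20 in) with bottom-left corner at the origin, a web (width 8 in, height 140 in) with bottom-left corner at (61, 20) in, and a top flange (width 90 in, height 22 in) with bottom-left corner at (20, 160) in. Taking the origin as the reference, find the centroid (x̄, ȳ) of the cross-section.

x̄ = 65.00 in, ȳ = 81.65 in

bottom flange: A = 130 × 20 = 2600.00, centroid at (65.00, 10.00).
web: A = 8 × 140 = 1120.00, centroid at (65.00, 90.00).
top flange: A = 90 × 22 = 1980.00, centroid at (65.00, 171.00).
ΣA = 5700.00 in², ΣAx̄ = 370500.00 in³, ΣAȳ = 465380.00 in³.
x̄ = 370500.00/5700.00 = 65.00 in; ȳ = 465380.00/5700.00 = 81.65 in.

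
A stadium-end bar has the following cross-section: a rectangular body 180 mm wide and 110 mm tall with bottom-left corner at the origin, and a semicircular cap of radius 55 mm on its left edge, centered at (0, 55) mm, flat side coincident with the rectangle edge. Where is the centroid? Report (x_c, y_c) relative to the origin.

rectangular body: A = 180 × 110 = 19800.00, centroid at (90.00, 55.00).
semicircular end: A = ½π·55² = 4751.66, centroid at (-23.34, 55.00).
ΣA = 24551.66 mm², ΣAx_c = 1671083.33 mm³, ΣAy_c = 1350341.24 mm³.
x_c = 1671083.33/24551.66 = 68.06 mm; y_c = 1350341.24/24551.66 = 55.00 mm.

x_c = 68.06 mm, y_c = 55.00 mm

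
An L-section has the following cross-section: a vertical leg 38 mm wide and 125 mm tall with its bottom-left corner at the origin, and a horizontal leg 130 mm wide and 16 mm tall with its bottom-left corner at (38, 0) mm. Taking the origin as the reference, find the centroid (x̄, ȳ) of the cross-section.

x̄ = 44.58 mm, ȳ = 45.90 mm

vertical leg: A = 38 × 125 = 4750.00, centroid at (19.00, 62.50).
horizontal leg: A = 130 × 16 = 2080.00, centroid at (103.00, 8.00).
ΣA = 6830.00 mm², ΣAx̄ = 304490.00 mm³, ΣAȳ = 313515.00 mm³.
x̄ = 304490.00/6830.00 = 44.58 mm; ȳ = 313515.00/6830.00 = 45.90 mm.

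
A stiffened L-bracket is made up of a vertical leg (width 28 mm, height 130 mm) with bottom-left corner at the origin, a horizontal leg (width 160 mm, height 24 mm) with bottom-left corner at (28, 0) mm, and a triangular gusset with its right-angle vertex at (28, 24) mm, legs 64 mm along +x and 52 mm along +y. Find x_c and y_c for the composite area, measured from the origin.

vertical leg: A = 28 × 130 = 3640.00, centroid at (14.00, 65.00).
horizontal leg: A = 160 × 24 = 3840.00, centroid at (108.00, 12.00).
gusset: A = ½·64·52 = 1664.00, centroid at (49.33, 41.33).
ΣA = 9144.00 mm², ΣAx_c = 547770.67 mm³, ΣAy_c = 351458.67 mm³.
x_c = 547770.67/9144.00 = 59.90 mm; y_c = 351458.67/9144.00 = 38.44 mm.

x_c = 59.90 mm, y_c = 38.44 mm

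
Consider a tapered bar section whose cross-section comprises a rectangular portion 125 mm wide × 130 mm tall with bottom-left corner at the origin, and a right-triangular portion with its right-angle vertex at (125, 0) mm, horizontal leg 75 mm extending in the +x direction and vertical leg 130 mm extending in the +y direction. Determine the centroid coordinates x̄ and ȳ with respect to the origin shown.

Part | A | x̄ᵢ | ȳᵢ | A·x̄ᵢ | A·ȳᵢ
rectangular portion | 16250.00 | 62.50 | 65.00 | 1015625.00 | 1056250.00
triangular portion | 4875.00 | 150.00 | 43.33 | 731250.00 | 211250.00
Σ | 21125.00 |  |  | 1746875.00 | 1267500.00
x̄ = 1746875.00 / 21125.00 = 82.69 mm
ȳ = 1267500.00 / 21125.00 = 60.00 mm

x̄ = 82.69 mm, ȳ = 60.00 mm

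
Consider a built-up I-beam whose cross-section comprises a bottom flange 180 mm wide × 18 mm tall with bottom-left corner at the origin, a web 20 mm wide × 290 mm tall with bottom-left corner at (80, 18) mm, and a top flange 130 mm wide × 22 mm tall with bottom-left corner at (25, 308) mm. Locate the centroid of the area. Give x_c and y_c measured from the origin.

bottom flange: A = 180 × 18 = 3240.00, centroid at (90.00, 9.00).
web: A = 20 × 290 = 5800.00, centroid at (90.00, 163.00).
top flange: A = 130 × 22 = 2860.00, centroid at (90.00, 319.00).
ΣA = 11900.00 mm², ΣAx_c = 1071000.00 mm³, ΣAy_c = 1886900.00 mm³.
x_c = 1071000.00/11900.00 = 90.00 mm; y_c = 1886900.00/11900.00 = 158.56 mm.

x_c = 90.00 mm, y_c = 158.56 mm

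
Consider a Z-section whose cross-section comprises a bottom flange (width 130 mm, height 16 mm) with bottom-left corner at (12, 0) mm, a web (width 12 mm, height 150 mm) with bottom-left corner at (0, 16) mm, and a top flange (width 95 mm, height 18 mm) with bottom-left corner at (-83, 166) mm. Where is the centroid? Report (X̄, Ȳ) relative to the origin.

Part | A | x̄ᵢ | ȳᵢ | A·x̄ᵢ | A·ȳᵢ
bottom flange | 2080.00 | 77.00 | 8.00 | 160160.00 | 16640.00
web | 1800.00 | 6.00 | 91.00 | 10800.00 | 163800.00
top flange | 1710.00 | -35.50 | 175.00 | -60705.00 | 299250.00
Σ | 5590.00 |  |  | 110255.00 | 479690.00
X̄ = 110255.00 / 5590.00 = 19.72 mm
Ȳ = 479690.00 / 5590.00 = 85.81 mm

X̄ = 19.72 mm, Ȳ = 85.81 mm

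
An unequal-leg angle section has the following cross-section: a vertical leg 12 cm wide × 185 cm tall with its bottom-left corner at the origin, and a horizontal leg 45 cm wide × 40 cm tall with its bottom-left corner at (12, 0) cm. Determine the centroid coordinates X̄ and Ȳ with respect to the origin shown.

X̄ = 18.76 cm, Ȳ = 60.04 cm

Part | A | x̄ᵢ | ȳᵢ | A·x̄ᵢ | A·ȳᵢ
vertical leg | 2220.00 | 6.00 | 92.50 | 13320.00 | 205350.00
horizontal leg | 1800.00 | 34.50 | 20.00 | 62100.00 | 36000.00
Σ | 4020.00 |  |  | 75420.00 | 241350.00
X̄ = 75420.00 / 4020.00 = 18.76 cm
Ȳ = 241350.00 / 4020.00 = 60.04 cm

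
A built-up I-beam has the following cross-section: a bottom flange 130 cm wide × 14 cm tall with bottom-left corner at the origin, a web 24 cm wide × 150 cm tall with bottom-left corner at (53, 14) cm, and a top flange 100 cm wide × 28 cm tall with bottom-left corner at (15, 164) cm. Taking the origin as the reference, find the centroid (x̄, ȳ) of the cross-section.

bottom flange: A = 130 × 14 = 1820.00, centroid at (65.00, 7.00).
web: A = 24 × 150 = 3600.00, centroid at (65.00, 89.00).
top flange: A = 100 × 28 = 2800.00, centroid at (65.00, 178.00).
ΣA = 8220.00 cm²
ΣAx̄ = (1820.00)(65.00) + (3600.00)(65.00) + (2800.00)(65.00) = 534300.00 cm³
ΣAȳ = (1820.00)(7.00) + (3600.00)(89.00) + (2800.00)(178.00) = 831540.00 cm³
x̄ = 534300.00 / 8220.00 = 65.00 cm
ȳ = 831540.00 / 8220.00 = 101.16 cm

x̄ = 65.00 cm, ȳ = 101.16 cm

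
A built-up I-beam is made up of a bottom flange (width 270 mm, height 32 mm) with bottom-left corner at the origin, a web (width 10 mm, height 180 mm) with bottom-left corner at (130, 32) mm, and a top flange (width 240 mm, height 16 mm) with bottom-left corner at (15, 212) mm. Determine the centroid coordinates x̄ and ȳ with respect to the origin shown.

x̄ = 135.00 mm, ȳ = 84.22 mm

bottom flange: A = 270 × 32 = 8640.00, centroid at (135.00, 16.00).
web: A = 10 × 180 = 1800.00, centroid at (135.00, 122.00).
top flange: A = 240 × 16 = 3840.00, centroid at (135.00, 220.00).
ΣA = 14280.00 mm²
ΣAx̄ = (8640.00)(135.00) + (1800.00)(135.00) + (3840.00)(135.00) = 1927800.00 mm³
ΣAȳ = (8640.00)(16.00) + (1800.00)(122.00) + (3840.00)(220.00) = 1202640.00 mm³
x̄ = 1927800.00 / 14280.00 = 135.00 mm
ȳ = 1202640.00 / 14280.00 = 84.22 mm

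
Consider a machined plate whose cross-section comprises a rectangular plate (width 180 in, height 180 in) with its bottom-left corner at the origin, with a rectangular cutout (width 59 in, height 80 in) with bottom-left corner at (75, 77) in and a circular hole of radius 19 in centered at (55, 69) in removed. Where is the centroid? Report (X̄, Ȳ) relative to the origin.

plate: A = 180 × 180 = 32400.00, centroid at (90.00, 90.00).
hole 1: A = −(59 × 80) = -4720.00, centroid at (104.50, 117.00).
hole 2: A = −π·19² = -1134.11, centroid at (55.00, 69.00).
ΣA = 26545.89 in²
ΣAX̄ = (32400.00)(90.00) + (-4720.00)(104.50) + (-1134.11)(55.00) = 2360383.68 in³
ΣAȲ = (32400.00)(90.00) + (-4720.00)(117.00) + (-1134.11)(69.00) = 2285506.07 in³
X̄ = 2360383.68 / 26545.89 = 88.92 in
Ȳ = 2285506.07 / 26545.89 = 86.10 in

X̄ = 88.92 in, Ȳ = 86.10 in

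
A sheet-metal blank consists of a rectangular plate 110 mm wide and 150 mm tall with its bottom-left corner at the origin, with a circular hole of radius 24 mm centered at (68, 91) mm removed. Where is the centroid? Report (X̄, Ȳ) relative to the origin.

Part | A | x̄ᵢ | ȳᵢ | A·x̄ᵢ | A·ȳᵢ
plate | 16500.00 | 55.00 | 75.00 | 907500.00 | 1237500.00
hole | -1809.56 | 68.00 | 91.00 | -123049.90 | -164669.72
Σ | 14690.44 |  |  | 784450.10 | 1072830.28
X̄ = 784450.10 / 14690.44 = 53.40 mm
Ȳ = 1072830.28 / 14690.44 = 73.03 mm

X̄ = 53.40 mm, Ȳ = 73.03 mm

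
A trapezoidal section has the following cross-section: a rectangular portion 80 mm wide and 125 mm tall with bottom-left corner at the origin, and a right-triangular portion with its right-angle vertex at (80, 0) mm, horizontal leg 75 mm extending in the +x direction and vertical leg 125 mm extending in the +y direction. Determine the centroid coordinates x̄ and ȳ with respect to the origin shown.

Part | A | x̄ᵢ | ȳᵢ | A·x̄ᵢ | A·ȳᵢ
rectangular portion | 10000.00 | 40.00 | 62.50 | 400000.00 | 625000.00
triangular portion | 4687.50 | 105.00 | 41.67 | 492187.50 | 195312.50
Σ | 14687.50 |  |  | 892187.50 | 820312.50
x̄ = 892187.50 / 14687.50 = 60.74 mm
ȳ = 820312.50 / 14687.50 = 55.85 mm

x̄ = 60.74 mm, ȳ = 55.85 mm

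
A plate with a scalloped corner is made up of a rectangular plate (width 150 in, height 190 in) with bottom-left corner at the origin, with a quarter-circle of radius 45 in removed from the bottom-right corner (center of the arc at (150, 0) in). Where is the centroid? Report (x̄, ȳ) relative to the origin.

x̄ = 71.70 in, ȳ = 99.49 in

plate: A = 150 × 190 = 28500.00, centroid at (75.00, 95.00).
removed quarter-circle: A = −¼π·45² = -1590.43, centroid at (130.90, 19.10).
ΣA = 26909.57 in²
ΣAx̄ = (28500.00)(75.00) + (-1590.43)(130.90) = 1929310.31 in³
ΣAȳ = (28500.00)(95.00) + (-1590.43)(19.10) = 2677125.00 in³
x̄ = 1929310.31 / 26909.57 = 71.70 in
ȳ = 2677125.00 / 26909.57 = 99.49 in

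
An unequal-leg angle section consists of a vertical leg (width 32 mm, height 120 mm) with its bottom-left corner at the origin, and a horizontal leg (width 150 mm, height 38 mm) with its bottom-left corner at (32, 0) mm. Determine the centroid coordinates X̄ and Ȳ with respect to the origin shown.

Part | A | x̄ᵢ | ȳᵢ | A·x̄ᵢ | A·ȳᵢ
vertical leg | 3840.00 | 16.00 | 60.00 | 61440.00 | 230400.00
horizontal leg | 5700.00 | 107.00 | 19.00 | 609900.00 | 108300.00
Σ | 9540.00 |  |  | 671340.00 | 338700.00
X̄ = 671340.00 / 9540.00 = 70.37 mm
Ȳ = 338700.00 / 9540.00 = 35.50 mm

X̄ = 70.37 mm, Ȳ = 35.50 mm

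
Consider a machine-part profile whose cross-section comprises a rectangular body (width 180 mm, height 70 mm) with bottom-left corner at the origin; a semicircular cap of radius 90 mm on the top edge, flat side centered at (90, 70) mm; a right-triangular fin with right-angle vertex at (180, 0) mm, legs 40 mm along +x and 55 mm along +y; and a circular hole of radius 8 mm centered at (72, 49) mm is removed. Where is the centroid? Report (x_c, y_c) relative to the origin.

x_c = 94.47 mm, y_c = 69.71 mm

rectangular body: A = 180 × 70 = 12600.00, centroid at (90.00, 35.00).
semicircular top: A = ½π·90² = 12723.45, centroid at (90.00, 108.20).
triangular fin: A = ½·40·55 = 1100.00, centroid at (193.33, 18.33).
hole: A = −π·8² = -201.06, centroid at (72.00, 49.00).
ΣA = 26222.39 mm²
ΣAx_c = (12600.00)(90.00) + (12723.45)(90.00) + (1100.00)(193.33) + (-201.06)(72.00) = 2477300.73 mm³
ΣAy_c = (12600.00)(35.00) + (12723.45)(108.20) + (1100.00)(18.33) + (-201.06)(49.00) = 1827956.15 mm³
x_c = 2477300.73 / 26222.39 = 94.47 mm
y_c = 1827956.15 / 26222.39 = 69.71 mm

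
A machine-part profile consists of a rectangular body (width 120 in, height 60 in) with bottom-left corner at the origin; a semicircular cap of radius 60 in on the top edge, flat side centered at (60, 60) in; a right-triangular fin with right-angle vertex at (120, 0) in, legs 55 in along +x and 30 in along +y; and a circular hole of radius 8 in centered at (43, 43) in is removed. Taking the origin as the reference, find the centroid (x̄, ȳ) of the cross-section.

rectangular body: A = 120 × 60 = 7200.00, centroid at (60.00, 30.00).
semicircular top: A = ½π·60² = 5654.87, centroid at (60.00, 85.46).
triangular fin: A = ½·55·30 = 825.00, centroid at (138.33, 10.00).
hole: A = −π·8² = -201.06, centroid at (43.00, 43.00).
ΣA = 13478.80 in²
ΣAx̄ = (7200.00)(60.00) + (5654.87)(60.00) + (825.00)(138.33) + (-201.06)(43.00) = 876771.34 in³
ΣAȳ = (7200.00)(30.00) + (5654.87)(85.46) + (825.00)(10.00) + (-201.06)(43.00) = 698896.34 in³
x̄ = 876771.34 / 13478.80 = 65.05 in
ȳ = 698896.34 / 13478.80 = 51.85 in

x̄ = 65.05 in, ȳ = 51.85 in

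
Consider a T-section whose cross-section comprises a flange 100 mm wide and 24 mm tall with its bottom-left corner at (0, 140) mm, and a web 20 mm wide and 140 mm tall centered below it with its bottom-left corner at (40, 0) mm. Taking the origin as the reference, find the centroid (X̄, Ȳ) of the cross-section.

X̄ = 50.00 mm, Ȳ = 107.85 mm

web: A = 20 × 140 = 2800.00, centroid at (50.00, 70.00).
flange: A = 100 × 24 = 2400.00, centroid at (50.00, 152.00).
ΣA = 5200.00 mm², ΣAX̄ = 260000.00 mm³, ΣAȲ = 560800.00 mm³.
X̄ = 260000.00/5200.00 = 50.00 mm; Ȳ = 560800.00/5200.00 = 107.85 mm.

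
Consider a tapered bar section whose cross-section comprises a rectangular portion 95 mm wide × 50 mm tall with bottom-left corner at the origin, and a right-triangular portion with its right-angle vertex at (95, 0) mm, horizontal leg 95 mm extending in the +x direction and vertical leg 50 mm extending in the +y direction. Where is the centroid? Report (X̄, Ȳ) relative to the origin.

X̄ = 73.89 mm, Ȳ = 22.22 mm

rectangular portion: A = 95 × 50 = 4750.00, centroid at (47.50, 25.00).
triangular portion: A = ½·95·50 = 2375.00, centroid at (126.67, 16.67).
ΣA = 7125.00 mm²
ΣAX̄ = (4750.00)(47.50) + (2375.00)(126.67) = 526458.33 mm³
ΣAȲ = (4750.00)(25.00) + (2375.00)(16.67) = 158333.33 mm³
X̄ = 526458.33 / 7125.00 = 73.89 mm
Ȳ = 158333.33 / 7125.00 = 22.22 mm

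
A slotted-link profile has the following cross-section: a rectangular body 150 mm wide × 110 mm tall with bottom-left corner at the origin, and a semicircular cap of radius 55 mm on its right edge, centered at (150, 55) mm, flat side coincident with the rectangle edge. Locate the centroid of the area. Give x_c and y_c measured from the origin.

x_c = 96.99 mm, y_c = 55.00 mm

rectangular body: A = 150 × 110 = 16500.00, centroid at (75.00, 55.00).
semicircular end: A = ½π·55² = 4751.66, centroid at (173.34, 55.00).
ΣA = 21251.66 mm², ΣAx_c = 2061165.50 mm³, ΣAy_c = 1168841.24 mm³.
x_c = 2061165.50/21251.66 = 96.99 mm; y_c = 1168841.24/21251.66 = 55.00 mm.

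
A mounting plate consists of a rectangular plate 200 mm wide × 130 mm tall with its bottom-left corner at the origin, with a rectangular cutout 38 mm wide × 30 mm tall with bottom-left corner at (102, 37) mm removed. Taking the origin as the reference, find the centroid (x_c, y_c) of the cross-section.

plate: A = 200 × 130 = 26000.00, centroid at (100.00, 65.00).
hole: A = −(38 × 30) = -1140.00, centroid at (121.00, 52.00).
ΣA = 24860.00 mm², ΣAx_c = 2462060.00 mm³, ΣAy_c = 1630720.00 mm³.
x_c = 2462060.00/24860.00 = 99.04 mm; y_c = 1630720.00/24860.00 = 65.60 mm.

x_c = 99.04 mm, y_c = 65.60 mm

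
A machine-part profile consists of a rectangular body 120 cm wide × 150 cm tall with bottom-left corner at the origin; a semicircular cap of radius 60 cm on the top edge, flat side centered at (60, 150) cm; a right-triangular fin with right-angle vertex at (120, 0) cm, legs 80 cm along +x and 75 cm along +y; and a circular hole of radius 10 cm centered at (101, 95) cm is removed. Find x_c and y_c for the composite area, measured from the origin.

rectangular body: A = 120 × 150 = 18000.00, centroid at (60.00, 75.00).
semicircular top: A = ½π·60² = 5654.87, centroid at (60.00, 175.46).
triangular fin: A = ½·80·75 = 3000.00, centroid at (146.67, 25.00).
hole: A = −π·10² = -314.16, centroid at (101.00, 95.00).
ΣA = 26340.71 cm²
ΣAx_c = (18000.00)(60.00) + (5654.87)(60.00) + (3000.00)(146.67) + (-314.16)(101.00) = 1827561.92 cm³
ΣAy_c = (18000.00)(75.00) + (5654.87)(175.46) + (3000.00)(25.00) + (-314.16)(95.00) = 2387384.89 cm³
x_c = 1827561.92 / 26340.71 = 69.38 cm
y_c = 2387384.89 / 26340.71 = 90.63 cm

x_c = 69.38 cm, y_c = 90.63 cm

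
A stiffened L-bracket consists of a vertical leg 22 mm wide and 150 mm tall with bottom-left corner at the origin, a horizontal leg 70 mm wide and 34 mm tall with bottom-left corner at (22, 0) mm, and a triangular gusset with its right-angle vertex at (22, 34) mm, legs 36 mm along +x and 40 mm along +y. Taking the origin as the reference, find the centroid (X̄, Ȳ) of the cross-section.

X̄ = 30.69 mm, Ȳ = 50.32 mm

vertical leg: A = 22 × 150 = 3300.00, centroid at (11.00, 75.00).
horizontal leg: A = 70 × 34 = 2380.00, centroid at (57.00, 17.00).
gusset: A = ½·36·40 = 720.00, centroid at (34.00, 47.33).
ΣA = 6400.00 mm², ΣAX̄ = 196440.00 mm³, ΣAȲ = 322040.00 mm³.
X̄ = 196440.00/6400.00 = 30.69 mm; Ȳ = 322040.00/6400.00 = 50.32 mm.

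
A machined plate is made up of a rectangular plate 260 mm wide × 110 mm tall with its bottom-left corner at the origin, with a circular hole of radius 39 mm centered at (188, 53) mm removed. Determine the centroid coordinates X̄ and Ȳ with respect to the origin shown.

plate: A = 260 × 110 = 28600.00, centroid at (130.00, 55.00).
hole: A = −π·39² = -4778.36, centroid at (188.00, 53.00).
ΣA = 23821.64 mm², ΣAX̄ = 2819667.86 mm³, ΣAȲ = 1319746.79 mm³.
X̄ = 2819667.86/23821.64 = 118.37 mm; Ȳ = 1319746.79/23821.64 = 55.40 mm.

X̄ = 118.37 mm, Ȳ = 55.40 mm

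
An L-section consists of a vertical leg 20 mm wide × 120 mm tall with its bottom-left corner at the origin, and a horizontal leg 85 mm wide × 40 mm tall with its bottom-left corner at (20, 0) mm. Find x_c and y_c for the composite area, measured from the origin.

x_c = 40.78 mm, y_c = 36.55 mm

vertical leg: A = 20 × 120 = 2400.00, centroid at (10.00, 60.00).
horizontal leg: A = 85 × 40 = 3400.00, centroid at (62.50, 20.00).
ΣA = 5800.00 mm²
ΣAx_c = (2400.00)(10.00) + (3400.00)(62.50) = 236500.00 mm³
ΣAy_c = (2400.00)(60.00) + (3400.00)(20.00) = 212000.00 mm³
x_c = 236500.00 / 5800.00 = 40.78 mm
y_c = 212000.00 / 5800.00 = 36.55 mm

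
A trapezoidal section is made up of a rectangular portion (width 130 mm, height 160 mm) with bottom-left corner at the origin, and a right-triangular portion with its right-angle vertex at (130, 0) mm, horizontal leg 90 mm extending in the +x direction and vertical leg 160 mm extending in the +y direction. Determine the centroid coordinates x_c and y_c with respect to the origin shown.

rectangular portion: A = 130 × 160 = 20800.00, centroid at (65.00, 80.00).
triangular portion: A = ½·90·160 = 7200.00, centroid at (160.00, 53.33).
ΣA = 28000.00 mm², ΣAx_c = 2504000.00 mm³, ΣAy_c = 2048000.00 mm³.
x_c = 2504000.00/28000.00 = 89.43 mm; y_c = 2048000.00/28000.00 = 73.14 mm.

x_c = 89.43 mm, y_c = 73.14 mm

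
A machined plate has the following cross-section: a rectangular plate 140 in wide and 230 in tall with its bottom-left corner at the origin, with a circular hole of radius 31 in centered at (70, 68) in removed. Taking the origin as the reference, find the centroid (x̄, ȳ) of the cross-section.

x̄ = 70.00 in, ȳ = 119.86 in

plate: A = 140 × 230 = 32200.00, centroid at (70.00, 115.00).
hole: A = −π·31² = -3019.07, centroid at (70.00, 68.00).
ΣA = 29180.93 in², ΣAx̄ = 2042665.06 in³, ΣAȳ = 3497703.20 in³.
x̄ = 2042665.06/29180.93 = 70.00 in; ȳ = 3497703.20/29180.93 = 119.86 in.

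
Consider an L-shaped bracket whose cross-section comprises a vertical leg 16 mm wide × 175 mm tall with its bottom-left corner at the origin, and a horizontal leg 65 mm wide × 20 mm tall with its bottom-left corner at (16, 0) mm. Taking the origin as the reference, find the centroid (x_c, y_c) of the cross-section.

vertical leg: A = 16 × 175 = 2800.00, centroid at (8.00, 87.50).
horizontal leg: A = 65 × 20 = 1300.00, centroid at (48.50, 10.00).
ΣA = 4100.00 mm²
ΣAx_c = (2800.00)(8.00) + (1300.00)(48.50) = 85450.00 mm³
ΣAy_c = (2800.00)(87.50) + (1300.00)(10.00) = 258000.00 mm³
x_c = 85450.00 / 4100.00 = 20.84 mm
y_c = 258000.00 / 4100.00 = 62.93 mm

x_c = 20.84 mm, y_c = 62.93 mm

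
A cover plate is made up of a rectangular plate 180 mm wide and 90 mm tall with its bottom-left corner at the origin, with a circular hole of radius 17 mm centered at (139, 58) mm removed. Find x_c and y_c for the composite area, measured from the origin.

Part | A | x̄ᵢ | ȳᵢ | A·x̄ᵢ | A·ȳᵢ
plate | 16200.00 | 90.00 | 45.00 | 1458000.00 | 729000.00
hole | -907.92 | 139.00 | 58.00 | -126200.92 | -52659.38
Σ | 15292.08 |  |  | 1331799.08 | 676340.62
x_c = 1331799.08 / 15292.08 = 87.09 mm
y_c = 676340.62 / 15292.08 = 44.23 mm

x_c = 87.09 mm, y_c = 44.23 mm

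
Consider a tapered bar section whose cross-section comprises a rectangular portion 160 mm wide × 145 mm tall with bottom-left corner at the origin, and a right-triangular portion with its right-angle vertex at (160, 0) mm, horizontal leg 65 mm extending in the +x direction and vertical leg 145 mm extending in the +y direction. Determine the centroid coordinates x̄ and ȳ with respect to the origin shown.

rectangular portion: A = 160 × 145 = 23200.00, centroid at (80.00, 72.50).
triangular portion: A = ½·65·145 = 4712.50, centroid at (181.67, 48.33).
ΣA = 27912.50 mm²
ΣAx̄ = (23200.00)(80.00) + (4712.50)(181.67) = 2712104.17 mm³
ΣAȳ = (23200.00)(72.50) + (4712.50)(48.33) = 1909770.83 mm³
x̄ = 2712104.17 / 27912.50 = 97.16 mm
ȳ = 1909770.83 / 27912.50 = 68.42 mm

x̄ = 97.16 mm, ȳ = 68.42 mm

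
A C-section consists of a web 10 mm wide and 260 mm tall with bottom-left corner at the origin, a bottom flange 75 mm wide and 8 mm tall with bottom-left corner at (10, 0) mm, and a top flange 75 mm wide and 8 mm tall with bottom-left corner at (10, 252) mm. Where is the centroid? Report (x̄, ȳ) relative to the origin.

x̄ = 18.42 mm, ȳ = 130.00 mm

Part | A | x̄ᵢ | ȳᵢ | A·x̄ᵢ | A·ȳᵢ
web | 2600.00 | 5.00 | 130.00 | 13000.00 | 338000.00
bottom flange | 600.00 | 47.50 | 4.00 | 28500.00 | 2400.00
top flange | 600.00 | 47.50 | 256.00 | 28500.00 | 153600.00
Σ | 3800.00 |  |  | 70000.00 | 494000.00
x̄ = 70000.00 / 3800.00 = 18.42 mm
ȳ = 494000.00 / 3800.00 = 130.00 mm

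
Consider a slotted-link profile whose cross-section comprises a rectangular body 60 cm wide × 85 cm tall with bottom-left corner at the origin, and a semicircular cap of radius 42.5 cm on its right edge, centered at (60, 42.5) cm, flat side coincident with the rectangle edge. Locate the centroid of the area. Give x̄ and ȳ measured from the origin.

Part | A | x̄ᵢ | ȳᵢ | A·x̄ᵢ | A·ȳᵢ
rectangular body | 5100.00 | 30.00 | 42.50 | 153000.00 | 216750.00
semicircular end | 2837.25 | 78.04 | 42.50 | 221412.14 | 120583.16
Σ | 7937.25 |  |  | 374412.14 | 337333.16
x̄ = 374412.14 / 7937.25 = 47.17 cm
ȳ = 337333.16 / 7937.25 = 42.50 cm

x̄ = 47.17 cm, ȳ = 42.50 cm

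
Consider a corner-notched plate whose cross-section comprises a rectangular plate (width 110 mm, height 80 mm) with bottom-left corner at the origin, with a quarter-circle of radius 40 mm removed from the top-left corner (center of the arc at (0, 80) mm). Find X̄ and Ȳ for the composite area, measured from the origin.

X̄ = 61.33 mm, Ȳ = 36.16 mm

plate: A = 110 × 80 = 8800.00, centroid at (55.00, 40.00).
removed quarter-circle: A = −¼π·40² = -1256.64, centroid at (16.98, 63.02).
ΣA = 7543.36 mm², ΣAX̄ = 462666.67 mm³, ΣAȲ = 272802.37 mm³.
X̄ = 462666.67/7543.36 = 61.33 mm; Ȳ = 272802.37/7543.36 = 36.16 mm.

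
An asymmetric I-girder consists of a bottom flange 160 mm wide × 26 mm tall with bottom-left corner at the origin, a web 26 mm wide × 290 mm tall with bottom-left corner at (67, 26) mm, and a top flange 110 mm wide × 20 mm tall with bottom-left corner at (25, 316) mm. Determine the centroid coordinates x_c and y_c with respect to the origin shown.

x_c = 80.00 mm, y_c = 148.25 mm

Part | A | x̄ᵢ | ȳᵢ | A·x̄ᵢ | A·ȳᵢ
bottom flange | 4160.00 | 80.00 | 13.00 | 332800.00 | 54080.00
web | 7540.00 | 80.00 | 171.00 | 603200.00 | 1289340.00
top flange | 2200.00 | 80.00 | 326.00 | 176000.00 | 717200.00
Σ | 13900.00 |  |  | 1112000.00 | 2060620.00
x_c = 1112000.00 / 13900.00 = 80.00 mm
y_c = 2060620.00 / 13900.00 = 148.25 mm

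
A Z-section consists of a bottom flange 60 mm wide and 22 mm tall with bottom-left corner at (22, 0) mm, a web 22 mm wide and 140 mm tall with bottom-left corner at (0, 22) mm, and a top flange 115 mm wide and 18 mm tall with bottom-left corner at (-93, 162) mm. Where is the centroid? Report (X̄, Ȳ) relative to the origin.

Part | A | x̄ᵢ | ȳᵢ | A·x̄ᵢ | A·ȳᵢ
bottom flange | 1320.00 | 52.00 | 11.00 | 68640.00 | 14520.00
web | 3080.00 | 11.00 | 92.00 | 33880.00 | 283360.00
top flange | 2070.00 | -35.50 | 171.00 | -73485.00 | 353970.00
Σ | 6470.00 |  |  | 29035.00 | 651850.00
X̄ = 29035.00 / 6470.00 = 4.49 mm
Ȳ = 651850.00 / 6470.00 = 100.75 mm

X̄ = 4.49 mm, Ȳ = 100.75 mm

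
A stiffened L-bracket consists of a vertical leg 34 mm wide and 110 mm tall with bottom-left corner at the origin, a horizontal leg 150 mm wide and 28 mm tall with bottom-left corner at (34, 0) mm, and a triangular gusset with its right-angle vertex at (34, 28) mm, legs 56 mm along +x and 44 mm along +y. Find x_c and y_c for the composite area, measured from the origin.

x_c = 63.92 mm, y_c = 34.57 mm

Part | A | x̄ᵢ | ȳᵢ | A·x̄ᵢ | A·ȳᵢ
vertical leg | 3740.00 | 17.00 | 55.00 | 63580.00 | 205700.00
horizontal leg | 4200.00 | 109.00 | 14.00 | 457800.00 | 58800.00
gusset | 1232.00 | 52.67 | 42.67 | 64885.33 | 52565.33
Σ | 9172.00 |  |  | 586265.33 | 317065.33
x_c = 586265.33 / 9172.00 = 63.92 mm
y_c = 317065.33 / 9172.00 = 34.57 mm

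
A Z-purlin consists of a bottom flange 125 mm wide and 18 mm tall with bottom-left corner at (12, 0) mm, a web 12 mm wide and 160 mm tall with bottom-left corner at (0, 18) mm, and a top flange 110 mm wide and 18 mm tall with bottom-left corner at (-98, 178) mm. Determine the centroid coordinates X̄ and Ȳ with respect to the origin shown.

X̄ = 15.29 mm, Ȳ = 94.09 mm

Part | A | x̄ᵢ | ȳᵢ | A·x̄ᵢ | A·ȳᵢ
bottom flange | 2250.00 | 74.50 | 9.00 | 167625.00 | 20250.00
web | 1920.00 | 6.00 | 98.00 | 11520.00 | 188160.00
top flange | 1980.00 | -43.00 | 187.00 | -85140.00 | 370260.00
Σ | 6150.00 |  |  | 94005.00 | 578670.00
X̄ = 94005.00 / 6150.00 = 15.29 mm
Ȳ = 578670.00 / 6150.00 = 94.09 mm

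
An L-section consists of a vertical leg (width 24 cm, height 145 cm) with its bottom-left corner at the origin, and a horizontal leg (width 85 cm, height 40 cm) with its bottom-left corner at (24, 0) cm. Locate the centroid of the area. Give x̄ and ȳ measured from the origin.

Part | A | x̄ᵢ | ȳᵢ | A·x̄ᵢ | A·ȳᵢ
vertical leg | 3480.00 | 12.00 | 72.50 | 41760.00 | 252300.00
horizontal leg | 3400.00 | 66.50 | 20.00 | 226100.00 | 68000.00
Σ | 6880.00 |  |  | 267860.00 | 320300.00
x̄ = 267860.00 / 6880.00 = 38.93 cm
ȳ = 320300.00 / 6880.00 = 46.56 cm

x̄ = 38.93 cm, ȳ = 46.56 cm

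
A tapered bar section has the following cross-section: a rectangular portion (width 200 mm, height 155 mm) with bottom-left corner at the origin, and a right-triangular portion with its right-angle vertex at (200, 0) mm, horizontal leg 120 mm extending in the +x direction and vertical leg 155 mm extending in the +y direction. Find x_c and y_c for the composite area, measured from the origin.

x_c = 132.31 mm, y_c = 71.54 mm

rectangular portion: A = 200 × 155 = 31000.00, centroid at (100.00, 77.50).
triangular portion: A = ½·120·155 = 9300.00, centroid at (240.00, 51.67).
ΣA = 40300.00 mm²
ΣAx_c = (31000.00)(100.00) + (9300.00)(240.00) = 5332000.00 mm³
ΣAy_c = (31000.00)(77.50) + (9300.00)(51.67) = 2883000.00 mm³
x_c = 5332000.00 / 40300.00 = 132.31 mm
y_c = 2883000.00 / 40300.00 = 71.54 mm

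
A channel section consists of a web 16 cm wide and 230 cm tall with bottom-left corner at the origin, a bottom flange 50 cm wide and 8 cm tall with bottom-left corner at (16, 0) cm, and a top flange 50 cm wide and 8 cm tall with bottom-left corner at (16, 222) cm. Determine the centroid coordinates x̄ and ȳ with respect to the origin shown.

web: A = 16 × 230 = 3680.00, centroid at (8.00, 115.00).
bottom flange: A = 50 × 8 = 400.00, centroid at (41.00, 4.00).
top flange: A = 50 × 8 = 400.00, centroid at (41.00, 226.00).
ΣA = 4480.00 cm², ΣAx̄ = 62240.00 cm³, ΣAȳ = 515200.00 cm³.
x̄ = 62240.00/4480.00 = 13.89 cm; ȳ = 515200.00/4480.00 = 115.00 cm.

x̄ = 13.89 cm, ȳ = 115.00 cm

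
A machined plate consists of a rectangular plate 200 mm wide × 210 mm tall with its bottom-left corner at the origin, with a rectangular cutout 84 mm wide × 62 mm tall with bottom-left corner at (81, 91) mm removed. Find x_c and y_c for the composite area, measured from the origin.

plate: A = 200 × 210 = 42000.00, centroid at (100.00, 105.00).
hole: A = −(84 × 62) = -5208.00, centroid at (123.00, 122.00).
ΣA = 36792.00 mm², ΣAx_c = 3559416.00 mm³, ΣAy_c = 3774624.00 mm³.
x_c = 3559416.00/36792.00 = 96.74 mm; y_c = 3774624.00/36792.00 = 102.59 mm.

x_c = 96.74 mm, y_c = 102.59 mm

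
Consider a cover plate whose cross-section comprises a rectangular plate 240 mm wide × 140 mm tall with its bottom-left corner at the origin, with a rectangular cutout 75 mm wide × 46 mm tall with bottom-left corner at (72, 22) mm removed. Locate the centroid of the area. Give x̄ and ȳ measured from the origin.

Part | A | x̄ᵢ | ȳᵢ | A·x̄ᵢ | A·ȳᵢ
plate | 33600.00 | 120.00 | 70.00 | 4032000.00 | 2352000.00
hole | -3450.00 | 109.50 | 45.00 | -377775.00 | -155250.00
Σ | 30150.00 |  |  | 3654225.00 | 2196750.00
x̄ = 3654225.00 / 30150.00 = 121.20 mm
ȳ = 2196750.00 / 30150.00 = 72.86 mm

x̄ = 121.20 mm, ȳ = 72.86 mm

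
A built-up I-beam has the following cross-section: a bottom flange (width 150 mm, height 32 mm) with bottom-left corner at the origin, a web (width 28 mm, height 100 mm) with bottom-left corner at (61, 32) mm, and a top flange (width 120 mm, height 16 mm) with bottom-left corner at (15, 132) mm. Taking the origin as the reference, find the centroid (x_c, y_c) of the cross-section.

bottom flange: A = 150 × 32 = 4800.00, centroid at (75.00, 16.00).
web: A = 28 × 100 = 2800.00, centroid at (75.00, 82.00).
top flange: A = 120 × 16 = 1920.00, centroid at (75.00, 140.00).
ΣA = 9520.00 mm², ΣAx_c = 714000.00 mm³, ΣAy_c = 575200.00 mm³.
x_c = 714000.00/9520.00 = 75.00 mm; y_c = 575200.00/9520.00 = 60.42 mm.

x_c = 75.00 mm, y_c = 60.42 mm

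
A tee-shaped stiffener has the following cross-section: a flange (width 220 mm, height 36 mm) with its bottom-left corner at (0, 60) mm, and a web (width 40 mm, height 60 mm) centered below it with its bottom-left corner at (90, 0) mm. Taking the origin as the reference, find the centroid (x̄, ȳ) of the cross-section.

x̄ = 110.00 mm, ȳ = 66.84 mm

web: A = 40 × 60 = 2400.00, centroid at (110.00, 30.00).
flange: A = 220 × 36 = 7920.00, centroid at (110.00, 78.00).
ΣA = 10320.00 mm², ΣAx̄ = 1135200.00 mm³, ΣAȳ = 689760.00 mm³.
x̄ = 1135200.00/10320.00 = 110.00 mm; ȳ = 689760.00/10320.00 = 66.84 mm.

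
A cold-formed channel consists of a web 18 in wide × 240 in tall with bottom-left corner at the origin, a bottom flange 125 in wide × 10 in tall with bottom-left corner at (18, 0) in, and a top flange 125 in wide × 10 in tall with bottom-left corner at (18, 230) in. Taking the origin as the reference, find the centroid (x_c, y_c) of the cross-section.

web: A = 18 × 240 = 4320.00, centroid at (9.00, 120.00).
bottom flange: A = 125 × 10 = 1250.00, centroid at (80.50, 5.00).
top flange: A = 125 × 10 = 1250.00, centroid at (80.50, 235.00).
ΣA = 6820.00 in²
ΣAx_c = (4320.00)(9.00) + (1250.00)(80.50) + (1250.00)(80.50) = 240130.00 in³
ΣAy_c = (4320.00)(120.00) + (1250.00)(5.00) + (1250.00)(235.00) = 818400.00 in³
x_c = 240130.00 / 6820.00 = 35.21 in
y_c = 818400.00 / 6820.00 = 120.00 in

x_c = 35.21 in, y_c = 120.00 in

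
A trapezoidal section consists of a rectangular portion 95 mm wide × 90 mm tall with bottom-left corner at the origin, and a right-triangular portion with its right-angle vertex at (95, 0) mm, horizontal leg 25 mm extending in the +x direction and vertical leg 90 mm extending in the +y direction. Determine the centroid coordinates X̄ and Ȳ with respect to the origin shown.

Part | A | x̄ᵢ | ȳᵢ | A·x̄ᵢ | A·ȳᵢ
rectangular portion | 8550.00 | 47.50 | 45.00 | 406125.00 | 384750.00
triangular portion | 1125.00 | 103.33 | 30.00 | 116250.00 | 33750.00
Σ | 9675.00 |  |  | 522375.00 | 418500.00
X̄ = 522375.00 / 9675.00 = 53.99 mm
Ȳ = 418500.00 / 9675.00 = 43.26 mm

X̄ = 53.99 mm, Ȳ = 43.26 mm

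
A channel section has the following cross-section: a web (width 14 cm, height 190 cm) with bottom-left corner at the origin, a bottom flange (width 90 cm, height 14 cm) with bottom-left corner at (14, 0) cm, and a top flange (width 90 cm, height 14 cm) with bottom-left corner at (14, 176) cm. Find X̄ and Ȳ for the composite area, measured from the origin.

Part | A | x̄ᵢ | ȳᵢ | A·x̄ᵢ | A·ȳᵢ
web | 2660.00 | 7.00 | 95.00 | 18620.00 | 252700.00
bottom flange | 1260.00 | 59.00 | 7.00 | 74340.00 | 8820.00
top flange | 1260.00 | 59.00 | 183.00 | 74340.00 | 230580.00
Σ | 5180.00 |  |  | 167300.00 | 492100.00
X̄ = 167300.00 / 5180.00 = 32.30 cm
Ȳ = 492100.00 / 5180.00 = 95.00 cm

X̄ = 32.30 cm, Ȳ = 95.00 cm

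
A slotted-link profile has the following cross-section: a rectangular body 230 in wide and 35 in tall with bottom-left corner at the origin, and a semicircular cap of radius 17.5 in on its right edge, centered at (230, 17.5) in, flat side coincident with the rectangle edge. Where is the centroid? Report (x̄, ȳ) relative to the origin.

rectangular body: A = 230 × 35 = 8050.00, centroid at (115.00, 17.50).
semicircular end: A = ½π·17.5² = 481.06, centroid at (237.43, 17.50).
ΣA = 8531.06 in², ΣAx̄ = 1039965.88 in³, ΣAȳ = 149293.49 in³.
x̄ = 1039965.88/8531.06 = 121.90 in; ȳ = 149293.49/8531.06 = 17.50 in.

x̄ = 121.90 in, ȳ = 17.50 in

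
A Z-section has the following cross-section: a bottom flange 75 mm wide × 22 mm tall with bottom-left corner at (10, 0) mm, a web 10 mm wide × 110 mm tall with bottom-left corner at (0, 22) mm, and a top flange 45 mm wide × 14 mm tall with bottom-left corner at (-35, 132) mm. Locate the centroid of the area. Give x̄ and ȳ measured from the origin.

bottom flange: A = 75 × 22 = 1650.00, centroid at (47.50, 11.00).
web: A = 10 × 110 = 1100.00, centroid at (5.00, 77.00).
top flange: A = 45 × 14 = 630.00, centroid at (-12.50, 139.00).
ΣA = 3380.00 mm², ΣAx̄ = 76000.00 mm³, ΣAȳ = 190420.00 mm³.
x̄ = 76000.00/3380.00 = 22.49 mm; ȳ = 190420.00/3380.00 = 56.34 mm.

x̄ = 22.49 mm, ȳ = 56.34 mm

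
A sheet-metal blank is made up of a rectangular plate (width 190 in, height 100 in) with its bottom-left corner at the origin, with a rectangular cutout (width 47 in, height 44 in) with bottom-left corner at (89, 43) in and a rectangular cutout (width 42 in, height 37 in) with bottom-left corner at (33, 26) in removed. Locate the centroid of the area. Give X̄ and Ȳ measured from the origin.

plate: A = 190 × 100 = 19000.00, centroid at (95.00, 50.00).
hole 1: A = −(47 × 44) = -2068.00, centroid at (112.50, 65.00).
hole 2: A = −(42 × 37) = -1554.00, centroid at (54.00, 44.50).
ΣA = 15378.00 in², ΣAX̄ = 1488434.00 in³, ΣAȲ = 746427.00 in³.
X̄ = 1488434.00/15378.00 = 96.79 in; Ȳ = 746427.00/15378.00 = 48.54 in.

X̄ = 96.79 in, Ȳ = 48.54 in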